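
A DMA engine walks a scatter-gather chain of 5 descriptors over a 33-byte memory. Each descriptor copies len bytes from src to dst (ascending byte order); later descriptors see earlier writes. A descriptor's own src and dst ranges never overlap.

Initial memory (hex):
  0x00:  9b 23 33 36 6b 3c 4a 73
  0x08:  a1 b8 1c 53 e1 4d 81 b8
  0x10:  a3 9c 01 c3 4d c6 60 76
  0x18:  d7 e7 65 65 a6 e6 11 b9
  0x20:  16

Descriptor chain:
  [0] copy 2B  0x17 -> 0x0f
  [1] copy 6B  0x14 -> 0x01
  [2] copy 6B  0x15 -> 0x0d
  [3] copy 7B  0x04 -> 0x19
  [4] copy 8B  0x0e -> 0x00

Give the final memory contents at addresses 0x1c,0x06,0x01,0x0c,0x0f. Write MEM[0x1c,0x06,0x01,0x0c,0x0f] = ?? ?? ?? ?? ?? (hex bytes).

[0] 0x17->0x0f len=2 : 76 d7
[1] 0x14->0x01 len=6 : 4d c6 60 76 d7 e7
[2] 0x15->0x0d len=6 : c6 60 76 d7 e7 65
[3] 0x04->0x19 len=7 : 76 d7 e7 73 a1 b8 1c
[4] 0x0e->0x00 len=8 : 60 76 d7 e7 65 c3 4d c6
query mem[0x1c]=0x73, mem[0x06]=0x4d, mem[0x01]=0x76, mem[0x0c]=0xe1, mem[0x0f]=0x76

MEM[0x1c,0x06,0x01,0x0c,0x0f] = 73 4d 76 e1 76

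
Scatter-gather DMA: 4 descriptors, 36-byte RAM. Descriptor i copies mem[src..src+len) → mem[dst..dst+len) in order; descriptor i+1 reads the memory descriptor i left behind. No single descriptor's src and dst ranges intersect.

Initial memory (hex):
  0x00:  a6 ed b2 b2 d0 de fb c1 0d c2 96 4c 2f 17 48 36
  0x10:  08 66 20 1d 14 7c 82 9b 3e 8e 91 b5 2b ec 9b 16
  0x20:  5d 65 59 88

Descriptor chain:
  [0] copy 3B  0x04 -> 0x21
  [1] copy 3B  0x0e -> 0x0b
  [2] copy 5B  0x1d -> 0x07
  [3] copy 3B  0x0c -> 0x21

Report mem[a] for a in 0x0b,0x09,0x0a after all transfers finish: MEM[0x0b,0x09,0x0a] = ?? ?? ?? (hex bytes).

  after D0: wrote 3B at 0x21 = d0defb
  after D1: wrote 3B at 0x0b = 483608
  after D2: wrote 5B at 0x07 = ec9b165dd0
  after D3: wrote 3B at 0x21 = 360848
query mem[0x0b]=0xd0, mem[0x09]=0x16, mem[0x0a]=0x5d

MEM[0x0b,0x09,0x0a] = d0 16 5d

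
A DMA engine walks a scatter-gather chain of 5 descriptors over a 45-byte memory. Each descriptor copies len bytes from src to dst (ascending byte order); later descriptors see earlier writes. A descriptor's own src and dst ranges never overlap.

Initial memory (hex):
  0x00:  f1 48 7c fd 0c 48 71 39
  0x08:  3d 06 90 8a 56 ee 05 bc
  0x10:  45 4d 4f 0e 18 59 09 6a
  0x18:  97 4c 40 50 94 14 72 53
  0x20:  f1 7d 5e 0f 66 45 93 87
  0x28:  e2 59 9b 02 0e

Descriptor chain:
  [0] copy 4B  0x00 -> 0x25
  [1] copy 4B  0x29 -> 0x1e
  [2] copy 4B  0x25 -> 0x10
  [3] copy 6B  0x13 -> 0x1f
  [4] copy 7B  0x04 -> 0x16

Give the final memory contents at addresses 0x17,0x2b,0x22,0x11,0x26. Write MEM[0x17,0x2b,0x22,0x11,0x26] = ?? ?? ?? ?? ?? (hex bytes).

D0: mem[0x25..0x28] <- [f1 48 7c fd]
D1: mem[0x1e..0x21] <- [59 9b 02 0e]
D2: mem[0x10..0x13] <- [f1 48 7c fd]
D3: mem[0x1f..0x24] <- [fd 18 59 09 6a 97]
D4: mem[0x16..0x1c] <- [0c 48 71 39 3d 06 90]
query mem[0x17]=0x48, mem[0x2b]=0x02, mem[0x22]=0x09, mem[0x11]=0x48, mem[0x26]=0x48

MEM[0x17,0x2b,0x22,0x11,0x26] = 48 02 09 48 48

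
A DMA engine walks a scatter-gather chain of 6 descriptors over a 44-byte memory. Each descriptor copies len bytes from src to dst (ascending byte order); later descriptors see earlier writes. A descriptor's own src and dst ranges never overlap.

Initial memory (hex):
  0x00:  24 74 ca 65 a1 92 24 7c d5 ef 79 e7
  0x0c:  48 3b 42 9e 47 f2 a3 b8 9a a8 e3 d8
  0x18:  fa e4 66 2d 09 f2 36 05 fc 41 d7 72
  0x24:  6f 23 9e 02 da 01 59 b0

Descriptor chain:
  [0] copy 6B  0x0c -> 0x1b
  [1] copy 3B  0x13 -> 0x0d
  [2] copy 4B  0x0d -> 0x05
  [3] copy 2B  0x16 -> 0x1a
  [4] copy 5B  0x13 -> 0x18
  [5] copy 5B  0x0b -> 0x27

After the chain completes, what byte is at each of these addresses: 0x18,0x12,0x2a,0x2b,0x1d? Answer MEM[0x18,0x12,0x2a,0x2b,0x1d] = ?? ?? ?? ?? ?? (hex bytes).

[0] 0x0c->0x1b len=6 : 48 3b 42 9e 47 f2
[1] 0x13->0x0d len=3 : b8 9a a8
[2] 0x0d->0x05 len=4 : b8 9a a8 47
[3] 0x16->0x1a len=2 : e3 d8
[4] 0x13->0x18 len=5 : b8 9a a8 e3 d8
[5] 0x0b->0x27 len=5 : e7 48 b8 9a a8
query mem[0x18]=0xb8, mem[0x12]=0xa3, mem[0x2a]=0x9a, mem[0x2b]=0xa8, mem[0x1d]=0x42

MEM[0x18,0x12,0x2a,0x2b,0x1d] = b8 a3 9a a8 42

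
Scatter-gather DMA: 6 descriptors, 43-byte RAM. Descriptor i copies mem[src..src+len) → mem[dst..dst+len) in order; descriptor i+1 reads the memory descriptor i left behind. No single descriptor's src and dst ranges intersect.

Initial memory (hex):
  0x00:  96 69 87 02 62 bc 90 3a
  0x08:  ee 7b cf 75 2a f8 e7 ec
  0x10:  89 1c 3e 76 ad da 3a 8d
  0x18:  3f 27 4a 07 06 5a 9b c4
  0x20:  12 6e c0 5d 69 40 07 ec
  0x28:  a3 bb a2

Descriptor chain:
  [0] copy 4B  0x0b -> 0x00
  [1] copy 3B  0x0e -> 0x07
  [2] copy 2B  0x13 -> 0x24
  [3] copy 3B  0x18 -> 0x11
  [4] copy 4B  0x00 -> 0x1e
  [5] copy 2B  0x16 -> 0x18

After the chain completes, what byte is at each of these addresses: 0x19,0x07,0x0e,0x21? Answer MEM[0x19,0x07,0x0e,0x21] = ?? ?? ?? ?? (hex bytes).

D0: mem[0x00..0x03] <- [75 2a f8 e7]
D1: mem[0x07..0x09] <- [e7 ec 89]
D2: mem[0x24..0x25] <- [76 ad]
D3: mem[0x11..0x13] <- [3f 27 4a]
D4: mem[0x1e..0x21] <- [75 2a f8 e7]
D5: mem[0x18..0x19] <- [3a 8d]
query mem[0x19]=0x8d, mem[0x07]=0xe7, mem[0x0e]=0xe7, mem[0x21]=0xe7

MEM[0x19,0x07,0x0e,0x21] = 8d e7 e7 e7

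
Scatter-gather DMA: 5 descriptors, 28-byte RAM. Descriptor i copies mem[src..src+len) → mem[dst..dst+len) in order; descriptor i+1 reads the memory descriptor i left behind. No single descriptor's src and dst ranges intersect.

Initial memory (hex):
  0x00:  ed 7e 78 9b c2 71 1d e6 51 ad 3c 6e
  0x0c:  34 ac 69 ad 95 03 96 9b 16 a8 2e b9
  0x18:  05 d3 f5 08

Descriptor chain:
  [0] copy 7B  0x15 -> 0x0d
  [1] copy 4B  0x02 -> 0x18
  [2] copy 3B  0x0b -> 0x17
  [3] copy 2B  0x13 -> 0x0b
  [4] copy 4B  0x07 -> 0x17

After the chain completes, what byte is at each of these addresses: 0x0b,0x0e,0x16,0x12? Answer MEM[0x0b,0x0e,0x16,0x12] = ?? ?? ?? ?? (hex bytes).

MEM[0x0b,0x0e,0x16,0x12] = 08 2e 2e f5

#0 dst[0x0d+7] := {0xa8,0x2e,0xb9,0x05,0xd3,0xf5,0x08}
#1 dst[0x18+4] := {0x78,0x9b,0xc2,0x71}
#2 dst[0x17+3] := {0x6e,0x34,0xa8}
#3 dst[0x0b+2] := {0x08,0x16}
#4 dst[0x17+4] := {0xe6,0x51,0xad,0x3c}
query mem[0x0b]=0x08, mem[0x0e]=0x2e, mem[0x16]=0x2e, mem[0x12]=0xf5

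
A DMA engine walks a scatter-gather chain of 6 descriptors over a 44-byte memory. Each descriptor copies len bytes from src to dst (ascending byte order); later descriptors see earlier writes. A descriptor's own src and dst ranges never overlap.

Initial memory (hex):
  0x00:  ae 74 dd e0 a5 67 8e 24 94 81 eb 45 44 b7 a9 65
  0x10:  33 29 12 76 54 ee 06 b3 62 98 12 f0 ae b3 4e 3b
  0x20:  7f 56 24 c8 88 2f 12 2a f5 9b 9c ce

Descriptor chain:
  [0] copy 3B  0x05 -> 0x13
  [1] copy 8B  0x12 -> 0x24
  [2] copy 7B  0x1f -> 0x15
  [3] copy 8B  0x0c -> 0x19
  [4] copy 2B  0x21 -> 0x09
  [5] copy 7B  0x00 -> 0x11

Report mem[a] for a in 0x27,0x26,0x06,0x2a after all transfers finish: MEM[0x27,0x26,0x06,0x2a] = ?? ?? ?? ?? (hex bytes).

#0 dst[0x13+3] := {0x67,0x8e,0x24}
#1 dst[0x24+8] := {0x12,0x67,0x8e,0x24,0x06,0xb3,0x62,0x98}
#2 dst[0x15+7] := {0x3b,0x7f,0x56,0x24,0xc8,0x12,0x67}
#3 dst[0x19+8] := {0x44,0xb7,0xa9,0x65,0x33,0x29,0x12,0x67}
#4 dst[0x09+2] := {0x56,0x24}
#5 dst[0x11+7] := {0xae,0x74,0xdd,0xe0,0xa5,0x67,0x8e}
query mem[0x27]=0x24, mem[0x26]=0x8e, mem[0x06]=0x8e, mem[0x2a]=0x62

MEM[0x27,0x26,0x06,0x2a] = 24 8e 8e 62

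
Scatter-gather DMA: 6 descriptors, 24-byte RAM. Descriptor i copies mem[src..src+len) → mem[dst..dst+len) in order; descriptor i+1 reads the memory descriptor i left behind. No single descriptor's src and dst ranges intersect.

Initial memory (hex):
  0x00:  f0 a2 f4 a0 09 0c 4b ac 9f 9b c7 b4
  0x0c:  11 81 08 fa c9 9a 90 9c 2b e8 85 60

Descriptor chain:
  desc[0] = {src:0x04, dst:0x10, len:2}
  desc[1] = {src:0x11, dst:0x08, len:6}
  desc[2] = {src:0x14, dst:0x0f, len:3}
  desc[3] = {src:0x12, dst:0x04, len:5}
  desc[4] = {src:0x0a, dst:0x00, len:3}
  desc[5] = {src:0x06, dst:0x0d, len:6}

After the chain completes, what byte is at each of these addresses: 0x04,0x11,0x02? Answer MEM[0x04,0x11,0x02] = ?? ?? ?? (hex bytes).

MEM[0x04,0x11,0x02] = 90 9c e8

#0 dst[0x10+2] := {0x09,0x0c}
#1 dst[0x08+6] := {0x0c,0x90,0x9c,0x2b,0xe8,0x85}
#2 dst[0x0f+3] := {0x2b,0xe8,0x85}
#3 dst[0x04+5] := {0x90,0x9c,0x2b,0xe8,0x85}
#4 dst[0x00+3] := {0x9c,0x2b,0xe8}
#5 dst[0x0d+6] := {0x2b,0xe8,0x85,0x90,0x9c,0x2b}
query mem[0x04]=0x90, mem[0x11]=0x9c, mem[0x02]=0xe8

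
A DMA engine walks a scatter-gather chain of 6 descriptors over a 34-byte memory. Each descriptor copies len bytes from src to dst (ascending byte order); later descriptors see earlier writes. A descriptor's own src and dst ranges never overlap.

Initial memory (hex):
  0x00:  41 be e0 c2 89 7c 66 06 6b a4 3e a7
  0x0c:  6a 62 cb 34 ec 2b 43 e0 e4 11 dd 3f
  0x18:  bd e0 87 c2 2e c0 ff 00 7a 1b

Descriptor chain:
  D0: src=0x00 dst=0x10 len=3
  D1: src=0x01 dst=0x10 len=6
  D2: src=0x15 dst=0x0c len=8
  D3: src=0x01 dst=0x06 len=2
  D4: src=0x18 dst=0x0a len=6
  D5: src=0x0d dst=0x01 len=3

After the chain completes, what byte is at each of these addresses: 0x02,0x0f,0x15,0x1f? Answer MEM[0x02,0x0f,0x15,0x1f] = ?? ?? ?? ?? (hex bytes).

MEM[0x02,0x0f,0x15,0x1f] = 2e c0 66 00

D0: mem[0x10..0x12] <- [41 be e0]
D1: mem[0x10..0x15] <- [be e0 c2 89 7c 66]
D2: mem[0x0c..0x13] <- [66 dd 3f bd e0 87 c2 2e]
D3: mem[0x06..0x07] <- [be e0]
D4: mem[0x0a..0x0f] <- [bd e0 87 c2 2e c0]
D5: mem[0x01..0x03] <- [c2 2e c0]
query mem[0x02]=0x2e, mem[0x0f]=0xc0, mem[0x15]=0x66, mem[0x1f]=0x00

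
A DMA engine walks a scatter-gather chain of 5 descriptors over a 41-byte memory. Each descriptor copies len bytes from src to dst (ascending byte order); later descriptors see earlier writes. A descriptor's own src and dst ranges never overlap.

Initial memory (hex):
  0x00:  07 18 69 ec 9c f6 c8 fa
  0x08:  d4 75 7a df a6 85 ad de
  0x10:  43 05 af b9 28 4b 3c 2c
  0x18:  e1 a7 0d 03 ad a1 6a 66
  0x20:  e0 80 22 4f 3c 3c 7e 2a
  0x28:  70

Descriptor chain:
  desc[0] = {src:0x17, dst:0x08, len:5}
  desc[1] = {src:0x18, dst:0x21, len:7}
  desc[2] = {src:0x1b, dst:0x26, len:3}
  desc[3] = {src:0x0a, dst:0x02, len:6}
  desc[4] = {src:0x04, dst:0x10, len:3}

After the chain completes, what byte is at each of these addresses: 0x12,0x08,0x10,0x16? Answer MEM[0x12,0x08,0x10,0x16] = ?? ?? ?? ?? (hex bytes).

MEM[0x12,0x08,0x10,0x16] = ad 2c 03 3c

[0] 0x17->0x08 len=5 : 2c e1 a7 0d 03
[1] 0x18->0x21 len=7 : e1 a7 0d 03 ad a1 6a
[2] 0x1b->0x26 len=3 : 03 ad a1
[3] 0x0a->0x02 len=6 : a7 0d 03 85 ad de
[4] 0x04->0x10 len=3 : 03 85 ad
query mem[0x12]=0xad, mem[0x08]=0x2c, mem[0x10]=0x03, mem[0x16]=0x3c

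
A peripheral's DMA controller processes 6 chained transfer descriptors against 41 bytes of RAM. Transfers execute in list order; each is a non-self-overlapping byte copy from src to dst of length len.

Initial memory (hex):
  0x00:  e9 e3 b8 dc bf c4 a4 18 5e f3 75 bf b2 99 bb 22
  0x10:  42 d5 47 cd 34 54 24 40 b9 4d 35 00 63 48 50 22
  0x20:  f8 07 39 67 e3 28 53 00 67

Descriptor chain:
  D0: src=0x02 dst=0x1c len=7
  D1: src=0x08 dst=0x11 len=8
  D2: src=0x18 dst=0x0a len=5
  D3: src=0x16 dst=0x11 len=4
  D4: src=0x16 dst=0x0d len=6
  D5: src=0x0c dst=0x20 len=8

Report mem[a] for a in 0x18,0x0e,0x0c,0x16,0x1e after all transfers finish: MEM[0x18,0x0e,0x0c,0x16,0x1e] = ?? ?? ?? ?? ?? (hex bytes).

MEM[0x18,0x0e,0x0c,0x16,0x1e] = 22 bb 35 99 bf

#0 dst[0x1c+7] := {0xb8,0xdc,0xbf,0xc4,0xa4,0x18,0x5e}
#1 dst[0x11+8] := {0x5e,0xf3,0x75,0xbf,0xb2,0x99,0xbb,0x22}
#2 dst[0x0a+5] := {0x22,0x4d,0x35,0x00,0xb8}
#3 dst[0x11+4] := {0x99,0xbb,0x22,0x4d}
#4 dst[0x0d+6] := {0x99,0xbb,0x22,0x4d,0x35,0x00}
#5 dst[0x20+8] := {0x35,0x99,0xbb,0x22,0x4d,0x35,0x00,0x22}
query mem[0x18]=0x22, mem[0x0e]=0xbb, mem[0x0c]=0x35, mem[0x16]=0x99, mem[0x1e]=0xbf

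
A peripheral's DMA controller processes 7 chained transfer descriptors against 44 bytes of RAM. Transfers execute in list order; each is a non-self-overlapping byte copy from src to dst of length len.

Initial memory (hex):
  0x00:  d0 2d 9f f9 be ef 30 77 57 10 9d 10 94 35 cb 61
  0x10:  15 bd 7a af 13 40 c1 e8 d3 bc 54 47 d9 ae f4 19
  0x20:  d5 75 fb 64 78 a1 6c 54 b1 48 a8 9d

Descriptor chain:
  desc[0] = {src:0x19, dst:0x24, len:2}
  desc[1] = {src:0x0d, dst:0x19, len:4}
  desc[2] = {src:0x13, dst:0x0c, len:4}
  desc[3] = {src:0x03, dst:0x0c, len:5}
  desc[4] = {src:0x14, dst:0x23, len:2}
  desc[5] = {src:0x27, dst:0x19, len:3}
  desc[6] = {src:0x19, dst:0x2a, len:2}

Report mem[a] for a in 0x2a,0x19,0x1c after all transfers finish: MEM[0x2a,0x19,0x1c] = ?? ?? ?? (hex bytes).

MEM[0x2a,0x19,0x1c] = 54 54 15

#0 dst[0x24+2] := {0xbc,0x54}
#1 dst[0x19+4] := {0x35,0xcb,0x61,0x15}
#2 dst[0x0c+4] := {0xaf,0x13,0x40,0xc1}
#3 dst[0x0c+5] := {0xf9,0xbe,0xef,0x30,0x77}
#4 dst[0x23+2] := {0x13,0x40}
#5 dst[0x19+3] := {0x54,0xb1,0x48}
#6 dst[0x2a+2] := {0x54,0xb1}
query mem[0x2a]=0x54, mem[0x19]=0x54, mem[0x1c]=0x15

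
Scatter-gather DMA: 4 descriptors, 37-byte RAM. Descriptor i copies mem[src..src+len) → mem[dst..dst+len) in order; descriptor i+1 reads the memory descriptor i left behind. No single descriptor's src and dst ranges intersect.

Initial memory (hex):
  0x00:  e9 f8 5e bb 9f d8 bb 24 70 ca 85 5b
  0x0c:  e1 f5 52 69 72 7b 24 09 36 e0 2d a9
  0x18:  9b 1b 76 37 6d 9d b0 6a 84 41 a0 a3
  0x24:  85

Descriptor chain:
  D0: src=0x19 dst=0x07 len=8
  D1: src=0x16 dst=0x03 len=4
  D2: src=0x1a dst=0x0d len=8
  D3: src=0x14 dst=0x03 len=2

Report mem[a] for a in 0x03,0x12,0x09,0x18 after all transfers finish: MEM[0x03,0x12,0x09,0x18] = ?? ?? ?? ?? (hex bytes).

MEM[0x03,0x12,0x09,0x18] = 41 6a 37 9b

D0: mem[0x07..0x0e] <- [1b 76 37 6d 9d b0 6a 84]
D1: mem[0x03..0x06] <- [2d a9 9b 1b]
D2: mem[0x0d..0x14] <- [76 37 6d 9d b0 6a 84 41]
D3: mem[0x03..0x04] <- [41 e0]
query mem[0x03]=0x41, mem[0x12]=0x6a, mem[0x09]=0x37, mem[0x18]=0x9b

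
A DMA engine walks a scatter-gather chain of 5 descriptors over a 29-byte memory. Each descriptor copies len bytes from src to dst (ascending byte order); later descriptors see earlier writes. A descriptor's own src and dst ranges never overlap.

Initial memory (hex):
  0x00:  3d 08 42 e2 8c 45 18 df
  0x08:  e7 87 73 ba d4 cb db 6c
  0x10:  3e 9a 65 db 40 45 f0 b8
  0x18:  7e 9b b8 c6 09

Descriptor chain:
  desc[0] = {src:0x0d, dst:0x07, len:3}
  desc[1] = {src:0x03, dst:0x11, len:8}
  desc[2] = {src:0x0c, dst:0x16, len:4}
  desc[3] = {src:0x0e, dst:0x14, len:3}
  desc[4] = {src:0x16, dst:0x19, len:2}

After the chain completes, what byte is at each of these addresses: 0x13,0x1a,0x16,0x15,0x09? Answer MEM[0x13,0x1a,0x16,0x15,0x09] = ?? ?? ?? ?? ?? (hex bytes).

#0 dst[0x07+3] := {0xcb,0xdb,0x6c}
#1 dst[0x11+8] := {0xe2,0x8c,0x45,0x18,0xcb,0xdb,0x6c,0x73}
#2 dst[0x16+4] := {0xd4,0xcb,0xdb,0x6c}
#3 dst[0x14+3] := {0xdb,0x6c,0x3e}
#4 dst[0x19+2] := {0x3e,0xcb}
query mem[0x13]=0x45, mem[0x1a]=0xcb, mem[0x16]=0x3e, mem[0x15]=0x6c, mem[0x09]=0x6c

MEM[0x13,0x1a,0x16,0x15,0x09] = 45 cb 3e 6c 6c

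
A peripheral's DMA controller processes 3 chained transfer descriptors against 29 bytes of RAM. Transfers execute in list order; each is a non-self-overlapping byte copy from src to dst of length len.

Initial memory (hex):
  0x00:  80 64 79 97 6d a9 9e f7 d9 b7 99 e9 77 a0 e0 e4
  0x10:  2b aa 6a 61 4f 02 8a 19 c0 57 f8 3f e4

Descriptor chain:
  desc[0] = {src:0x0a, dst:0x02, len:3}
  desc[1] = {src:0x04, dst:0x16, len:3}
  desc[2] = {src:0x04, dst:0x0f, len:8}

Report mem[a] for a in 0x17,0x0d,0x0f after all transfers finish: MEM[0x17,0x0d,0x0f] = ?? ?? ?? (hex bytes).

MEM[0x17,0x0d,0x0f] = a9 a0 77

[0] 0x0a->0x02 len=3 : 99 e9 77
[1] 0x04->0x16 len=3 : 77 a9 9e
[2] 0x04->0x0f len=8 : 77 a9 9e f7 d9 b7 99 e9
query mem[0x17]=0xa9, mem[0x0d]=0xa0, mem[0x0f]=0x77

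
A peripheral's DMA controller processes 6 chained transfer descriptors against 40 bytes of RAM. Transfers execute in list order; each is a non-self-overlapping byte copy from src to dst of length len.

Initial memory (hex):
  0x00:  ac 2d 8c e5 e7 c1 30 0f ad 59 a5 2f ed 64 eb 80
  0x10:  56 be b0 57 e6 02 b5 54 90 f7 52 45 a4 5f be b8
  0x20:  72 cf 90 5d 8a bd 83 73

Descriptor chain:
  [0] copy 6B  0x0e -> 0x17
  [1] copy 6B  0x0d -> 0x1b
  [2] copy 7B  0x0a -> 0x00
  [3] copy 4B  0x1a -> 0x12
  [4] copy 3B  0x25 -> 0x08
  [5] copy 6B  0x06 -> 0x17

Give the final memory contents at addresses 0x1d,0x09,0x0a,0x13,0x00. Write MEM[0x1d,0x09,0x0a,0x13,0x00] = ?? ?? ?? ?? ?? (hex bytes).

[0] 0x0e->0x17 len=6 : eb 80 56 be b0 57
[1] 0x0d->0x1b len=6 : 64 eb 80 56 be b0
[2] 0x0a->0x00 len=7 : a5 2f ed 64 eb 80 56
[3] 0x1a->0x12 len=4 : be 64 eb 80
[4] 0x25->0x08 len=3 : bd 83 73
[5] 0x06->0x17 len=6 : 56 0f bd 83 73 2f
query mem[0x1d]=0x80, mem[0x09]=0x83, mem[0x0a]=0x73, mem[0x13]=0x64, mem[0x00]=0xa5

MEM[0x1d,0x09,0x0a,0x13,0x00] = 80 83 73 64 a5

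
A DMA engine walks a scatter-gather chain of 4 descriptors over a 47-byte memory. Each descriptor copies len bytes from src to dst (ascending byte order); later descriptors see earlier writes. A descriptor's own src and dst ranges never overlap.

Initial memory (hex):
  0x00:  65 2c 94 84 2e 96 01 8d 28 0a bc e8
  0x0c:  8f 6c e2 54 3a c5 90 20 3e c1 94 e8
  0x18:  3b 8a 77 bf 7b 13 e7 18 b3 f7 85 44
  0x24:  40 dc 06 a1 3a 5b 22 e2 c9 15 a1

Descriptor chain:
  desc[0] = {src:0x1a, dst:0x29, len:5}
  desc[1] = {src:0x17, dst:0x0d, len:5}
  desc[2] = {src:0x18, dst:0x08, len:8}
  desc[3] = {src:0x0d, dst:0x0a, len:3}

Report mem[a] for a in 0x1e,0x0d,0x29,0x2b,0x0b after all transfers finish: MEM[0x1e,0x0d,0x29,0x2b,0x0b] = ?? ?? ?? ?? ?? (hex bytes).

MEM[0x1e,0x0d,0x29,0x2b,0x0b] = e7 13 77 7b e7

  after D0: wrote 5B at 0x29 = 77bf7b13e7
  after D1: wrote 5B at 0x0d = e83b8a77bf
  after D2: wrote 8B at 0x08 = 3b8a77bf7b13e718
  after D3: wrote 3B at 0x0a = 13e718
query mem[0x1e]=0xe7, mem[0x0d]=0x13, mem[0x29]=0x77, mem[0x2b]=0x7b, mem[0x0b]=0xe7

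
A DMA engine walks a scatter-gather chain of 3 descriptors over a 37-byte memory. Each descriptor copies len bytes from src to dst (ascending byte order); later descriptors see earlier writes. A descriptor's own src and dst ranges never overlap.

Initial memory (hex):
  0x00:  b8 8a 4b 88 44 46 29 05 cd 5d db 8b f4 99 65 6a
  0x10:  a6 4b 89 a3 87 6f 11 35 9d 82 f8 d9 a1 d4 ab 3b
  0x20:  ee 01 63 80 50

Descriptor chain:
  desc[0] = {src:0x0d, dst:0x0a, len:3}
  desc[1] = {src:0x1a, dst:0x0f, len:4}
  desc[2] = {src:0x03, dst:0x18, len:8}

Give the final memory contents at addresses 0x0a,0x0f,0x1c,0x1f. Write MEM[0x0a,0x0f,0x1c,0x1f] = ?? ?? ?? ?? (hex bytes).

#0 dst[0x0a+3] := {0x99,0x65,0x6a}
#1 dst[0x0f+4] := {0xf8,0xd9,0xa1,0xd4}
#2 dst[0x18+8] := {0x88,0x44,0x46,0x29,0x05,0xcd,0x5d,0x99}
query mem[0x0a]=0x99, mem[0x0f]=0xf8, mem[0x1c]=0x05, mem[0x1f]=0x99

MEM[0x0a,0x0f,0x1c,0x1f] = 99 f8 05 99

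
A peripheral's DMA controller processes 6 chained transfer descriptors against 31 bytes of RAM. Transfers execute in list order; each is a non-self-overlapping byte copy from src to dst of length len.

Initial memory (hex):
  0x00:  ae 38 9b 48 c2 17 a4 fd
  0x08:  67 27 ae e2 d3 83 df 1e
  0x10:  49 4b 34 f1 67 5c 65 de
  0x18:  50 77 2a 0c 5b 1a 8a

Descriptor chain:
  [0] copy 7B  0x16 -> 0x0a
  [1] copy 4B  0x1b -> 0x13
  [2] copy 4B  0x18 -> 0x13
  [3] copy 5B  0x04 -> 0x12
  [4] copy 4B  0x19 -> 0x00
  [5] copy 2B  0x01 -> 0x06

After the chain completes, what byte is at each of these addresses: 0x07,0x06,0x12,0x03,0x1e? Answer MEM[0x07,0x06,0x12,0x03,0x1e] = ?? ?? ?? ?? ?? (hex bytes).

MEM[0x07,0x06,0x12,0x03,0x1e] = 0c 2a c2 5b 8a

D0: mem[0x0a..0x10] <- [65 de 50 77 2a 0c 5b]
D1: mem[0x13..0x16] <- [0c 5b 1a 8a]
D2: mem[0x13..0x16] <- [50 77 2a 0c]
D3: mem[0x12..0x16] <- [c2 17 a4 fd 67]
D4: mem[0x00..0x03] <- [77 2a 0c 5b]
D5: mem[0x06..0x07] <- [2a 0c]
query mem[0x07]=0x0c, mem[0x06]=0x2a, mem[0x12]=0xc2, mem[0x03]=0x5b, mem[0x1e]=0x8a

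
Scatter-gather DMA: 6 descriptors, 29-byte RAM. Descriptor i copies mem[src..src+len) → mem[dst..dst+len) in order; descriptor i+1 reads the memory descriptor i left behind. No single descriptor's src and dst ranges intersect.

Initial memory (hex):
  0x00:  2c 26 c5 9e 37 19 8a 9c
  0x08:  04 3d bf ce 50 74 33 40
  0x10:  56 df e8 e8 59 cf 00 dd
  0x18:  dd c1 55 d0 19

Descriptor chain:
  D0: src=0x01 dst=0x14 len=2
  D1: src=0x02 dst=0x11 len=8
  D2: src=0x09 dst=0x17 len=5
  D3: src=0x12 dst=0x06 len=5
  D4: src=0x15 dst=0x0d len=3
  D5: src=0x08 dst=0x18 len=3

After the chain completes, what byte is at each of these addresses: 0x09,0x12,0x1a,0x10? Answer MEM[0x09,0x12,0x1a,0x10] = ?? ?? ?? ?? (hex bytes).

MEM[0x09,0x12,0x1a,0x10] = 8a 9e 9c 56

D0: mem[0x14..0x15] <- [26 c5]
D1: mem[0x11..0x18] <- [c5 9e 37 19 8a 9c 04 3d]
D2: mem[0x17..0x1b] <- [3d bf ce 50 74]
D3: mem[0x06..0x0a] <- [9e 37 19 8a 9c]
D4: mem[0x0d..0x0f] <- [8a 9c 3d]
D5: mem[0x18..0x1a] <- [19 8a 9c]
query mem[0x09]=0x8a, mem[0x12]=0x9e, mem[0x1a]=0x9c, mem[0x10]=0x56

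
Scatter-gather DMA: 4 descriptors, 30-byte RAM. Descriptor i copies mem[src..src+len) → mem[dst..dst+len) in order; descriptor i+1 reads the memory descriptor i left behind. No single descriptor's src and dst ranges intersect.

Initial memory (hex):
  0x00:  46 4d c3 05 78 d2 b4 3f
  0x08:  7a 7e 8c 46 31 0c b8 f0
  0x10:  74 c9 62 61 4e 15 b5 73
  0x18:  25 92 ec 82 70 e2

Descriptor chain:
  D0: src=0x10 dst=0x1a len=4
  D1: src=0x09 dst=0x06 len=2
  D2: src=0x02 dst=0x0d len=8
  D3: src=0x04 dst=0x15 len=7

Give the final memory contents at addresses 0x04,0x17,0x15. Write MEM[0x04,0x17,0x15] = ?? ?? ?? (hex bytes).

  after D0: wrote 4B at 0x1a = 74c96261
  after D1: wrote 2B at 0x06 = 7e8c
  after D2: wrote 8B at 0x0d = c30578d27e8c7a7e
  after D3: wrote 7B at 0x15 = 78d27e8c7a7e8c
query mem[0x04]=0x78, mem[0x17]=0x7e, mem[0x15]=0x78

MEM[0x04,0x17,0x15] = 78 7e 78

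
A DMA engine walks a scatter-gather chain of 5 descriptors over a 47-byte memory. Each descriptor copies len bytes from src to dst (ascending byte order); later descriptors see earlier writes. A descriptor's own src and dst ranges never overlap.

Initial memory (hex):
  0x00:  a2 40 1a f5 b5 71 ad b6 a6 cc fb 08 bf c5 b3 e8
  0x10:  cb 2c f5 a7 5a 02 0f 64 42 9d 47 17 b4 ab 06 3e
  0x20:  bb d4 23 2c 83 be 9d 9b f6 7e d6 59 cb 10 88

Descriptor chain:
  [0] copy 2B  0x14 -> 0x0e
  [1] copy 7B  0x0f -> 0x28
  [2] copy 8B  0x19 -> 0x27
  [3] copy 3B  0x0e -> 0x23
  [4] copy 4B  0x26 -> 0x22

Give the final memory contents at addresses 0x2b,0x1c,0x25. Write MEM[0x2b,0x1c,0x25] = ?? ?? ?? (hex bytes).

MEM[0x2b,0x1c,0x25] = ab b4 17

#0 dst[0x0e+2] := {0x5a,0x02}
#1 dst[0x28+7] := {0x02,0xcb,0x2c,0xf5,0xa7,0x5a,0x02}
#2 dst[0x27+8] := {0x9d,0x47,0x17,0xb4,0xab,0x06,0x3e,0xbb}
#3 dst[0x23+3] := {0x5a,0x02,0xcb}
#4 dst[0x22+4] := {0x9d,0x9d,0x47,0x17}
query mem[0x2b]=0xab, mem[0x1c]=0xb4, mem[0x25]=0x17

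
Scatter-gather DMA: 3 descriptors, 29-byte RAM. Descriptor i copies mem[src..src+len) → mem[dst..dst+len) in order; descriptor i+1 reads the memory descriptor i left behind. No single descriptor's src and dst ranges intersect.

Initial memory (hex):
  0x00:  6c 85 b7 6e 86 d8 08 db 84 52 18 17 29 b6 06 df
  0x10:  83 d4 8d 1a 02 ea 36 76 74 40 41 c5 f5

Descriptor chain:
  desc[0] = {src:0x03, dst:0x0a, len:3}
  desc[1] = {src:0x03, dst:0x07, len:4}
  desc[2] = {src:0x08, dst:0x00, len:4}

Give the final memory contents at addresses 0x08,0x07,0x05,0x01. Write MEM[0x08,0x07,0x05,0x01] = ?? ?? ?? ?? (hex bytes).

#0 dst[0x0a+3] := {0x6e,0x86,0xd8}
#1 dst[0x07+4] := {0x6e,0x86,0xd8,0x08}
#2 dst[0x00+4] := {0x86,0xd8,0x08,0x86}
query mem[0x08]=0x86, mem[0x07]=0x6e, mem[0x05]=0xd8, mem[0x01]=0xd8

MEM[0x08,0x07,0x05,0x01] = 86 6e d8 d8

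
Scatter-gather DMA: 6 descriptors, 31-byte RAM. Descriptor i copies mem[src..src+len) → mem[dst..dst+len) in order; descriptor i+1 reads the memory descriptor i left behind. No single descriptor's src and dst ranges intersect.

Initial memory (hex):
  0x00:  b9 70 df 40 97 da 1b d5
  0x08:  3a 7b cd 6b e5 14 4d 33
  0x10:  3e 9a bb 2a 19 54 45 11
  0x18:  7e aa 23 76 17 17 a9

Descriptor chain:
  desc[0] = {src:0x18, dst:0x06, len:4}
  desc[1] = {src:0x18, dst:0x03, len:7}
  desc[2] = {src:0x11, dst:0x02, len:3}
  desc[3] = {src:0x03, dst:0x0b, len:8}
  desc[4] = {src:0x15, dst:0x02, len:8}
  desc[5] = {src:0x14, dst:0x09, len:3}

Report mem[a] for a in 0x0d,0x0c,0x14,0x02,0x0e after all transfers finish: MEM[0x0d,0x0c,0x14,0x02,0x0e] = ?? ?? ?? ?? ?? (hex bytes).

[0] 0x18->0x06 len=4 : 7e aa 23 76
[1] 0x18->0x03 len=7 : 7e aa 23 76 17 17 a9
[2] 0x11->0x02 len=3 : 9a bb 2a
[3] 0x03->0x0b len=8 : bb 2a 23 76 17 17 a9 cd
[4] 0x15->0x02 len=8 : 54 45 11 7e aa 23 76 17
[5] 0x14->0x09 len=3 : 19 54 45
query mem[0x0d]=0x23, mem[0x0c]=0x2a, mem[0x14]=0x19, mem[0x02]=0x54, mem[0x0e]=0x76

MEM[0x0d,0x0c,0x14,0x02,0x0e] = 23 2a 19 54 76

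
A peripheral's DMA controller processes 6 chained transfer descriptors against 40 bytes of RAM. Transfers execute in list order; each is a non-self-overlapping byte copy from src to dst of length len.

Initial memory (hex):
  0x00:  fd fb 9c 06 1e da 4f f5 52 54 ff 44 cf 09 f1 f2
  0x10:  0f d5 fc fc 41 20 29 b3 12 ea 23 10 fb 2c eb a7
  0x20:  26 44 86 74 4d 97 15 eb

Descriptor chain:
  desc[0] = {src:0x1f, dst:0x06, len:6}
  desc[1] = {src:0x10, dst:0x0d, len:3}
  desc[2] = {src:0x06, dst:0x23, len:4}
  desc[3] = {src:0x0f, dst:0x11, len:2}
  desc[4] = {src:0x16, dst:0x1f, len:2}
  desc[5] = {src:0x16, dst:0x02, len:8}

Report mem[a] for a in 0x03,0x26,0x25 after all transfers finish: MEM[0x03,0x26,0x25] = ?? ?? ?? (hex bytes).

MEM[0x03,0x26,0x25] = b3 86 44

D0: mem[0x06..0x0b] <- [a7 26 44 86 74 4d]
D1: mem[0x0d..0x0f] <- [0f d5 fc]
D2: mem[0x23..0x26] <- [a7 26 44 86]
D3: mem[0x11..0x12] <- [fc 0f]
D4: mem[0x1f..0x20] <- [29 b3]
D5: mem[0x02..0x09] <- [29 b3 12 ea 23 10 fb 2c]
query mem[0x03]=0xb3, mem[0x26]=0x86, mem[0x25]=0x44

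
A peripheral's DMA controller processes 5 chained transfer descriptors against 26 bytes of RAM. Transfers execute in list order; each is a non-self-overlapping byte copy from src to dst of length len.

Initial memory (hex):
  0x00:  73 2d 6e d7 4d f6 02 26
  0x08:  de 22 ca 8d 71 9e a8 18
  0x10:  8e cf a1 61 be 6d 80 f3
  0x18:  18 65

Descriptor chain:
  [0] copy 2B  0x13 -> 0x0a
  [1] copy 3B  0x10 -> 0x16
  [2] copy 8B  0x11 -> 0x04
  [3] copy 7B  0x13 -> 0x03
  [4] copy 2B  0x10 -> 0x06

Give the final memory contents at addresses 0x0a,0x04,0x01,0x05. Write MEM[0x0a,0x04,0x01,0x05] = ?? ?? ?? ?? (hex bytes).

[0] 0x13->0x0a len=2 : 61 be
[1] 0x10->0x16 len=3 : 8e cf a1
[2] 0x11->0x04 len=8 : cf a1 61 be 6d 8e cf a1
[3] 0x13->0x03 len=7 : 61 be 6d 8e cf a1 65
[4] 0x10->0x06 len=2 : 8e cf
query mem[0x0a]=0xcf, mem[0x04]=0xbe, mem[0x01]=0x2d, mem[0x05]=0x6d

MEM[0x0a,0x04,0x01,0x05] = cf be 2d 6d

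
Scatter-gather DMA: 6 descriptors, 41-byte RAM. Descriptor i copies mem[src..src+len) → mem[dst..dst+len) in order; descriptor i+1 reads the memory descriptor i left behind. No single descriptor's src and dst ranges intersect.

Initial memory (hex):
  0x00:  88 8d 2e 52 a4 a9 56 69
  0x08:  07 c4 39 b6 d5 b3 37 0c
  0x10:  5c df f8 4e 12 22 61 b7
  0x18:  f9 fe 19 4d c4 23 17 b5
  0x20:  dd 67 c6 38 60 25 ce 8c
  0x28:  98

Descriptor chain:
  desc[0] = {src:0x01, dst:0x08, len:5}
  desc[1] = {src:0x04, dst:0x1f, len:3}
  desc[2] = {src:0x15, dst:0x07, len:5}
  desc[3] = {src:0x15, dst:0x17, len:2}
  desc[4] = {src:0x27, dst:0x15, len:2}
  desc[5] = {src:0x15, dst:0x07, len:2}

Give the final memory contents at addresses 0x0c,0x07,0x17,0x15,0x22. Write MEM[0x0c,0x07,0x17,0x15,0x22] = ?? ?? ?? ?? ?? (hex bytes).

MEM[0x0c,0x07,0x17,0x15,0x22] = a9 8c 22 8c c6

  after D0: wrote 5B at 0x08 = 8d2e52a4a9
  after D1: wrote 3B at 0x1f = a4a956
  after D2: wrote 5B at 0x07 = 2261b7f9fe
  after D3: wrote 2B at 0x17 = 2261
  after D4: wrote 2B at 0x15 = 8c98
  after D5: wrote 2B at 0x07 = 8c98
query mem[0x0c]=0xa9, mem[0x07]=0x8c, mem[0x17]=0x22, mem[0x15]=0x8c, mem[0x22]=0xc6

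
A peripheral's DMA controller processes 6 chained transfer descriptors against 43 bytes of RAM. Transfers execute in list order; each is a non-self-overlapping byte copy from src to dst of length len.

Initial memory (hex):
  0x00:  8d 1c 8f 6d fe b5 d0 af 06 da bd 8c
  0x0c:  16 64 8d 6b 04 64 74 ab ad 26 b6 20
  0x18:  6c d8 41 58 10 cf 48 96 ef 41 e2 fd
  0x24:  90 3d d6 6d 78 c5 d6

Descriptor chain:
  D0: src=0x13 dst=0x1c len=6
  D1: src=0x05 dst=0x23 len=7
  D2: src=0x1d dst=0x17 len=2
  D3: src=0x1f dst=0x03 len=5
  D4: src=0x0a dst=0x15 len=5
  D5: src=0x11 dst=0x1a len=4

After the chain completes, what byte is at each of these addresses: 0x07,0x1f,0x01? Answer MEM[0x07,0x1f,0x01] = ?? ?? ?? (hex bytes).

#0 dst[0x1c+6] := {0xab,0xad,0x26,0xb6,0x20,0x6c}
#1 dst[0x23+7] := {0xb5,0xd0,0xaf,0x06,0xda,0xbd,0x8c}
#2 dst[0x17+2] := {0xad,0x26}
#3 dst[0x03+5] := {0xb6,0x20,0x6c,0xe2,0xb5}
#4 dst[0x15+5] := {0xbd,0x8c,0x16,0x64,0x8d}
#5 dst[0x1a+4] := {0x64,0x74,0xab,0xad}
query mem[0x07]=0xb5, mem[0x1f]=0xb6, mem[0x01]=0x1c

MEM[0x07,0x1f,0x01] = b5 b6 1c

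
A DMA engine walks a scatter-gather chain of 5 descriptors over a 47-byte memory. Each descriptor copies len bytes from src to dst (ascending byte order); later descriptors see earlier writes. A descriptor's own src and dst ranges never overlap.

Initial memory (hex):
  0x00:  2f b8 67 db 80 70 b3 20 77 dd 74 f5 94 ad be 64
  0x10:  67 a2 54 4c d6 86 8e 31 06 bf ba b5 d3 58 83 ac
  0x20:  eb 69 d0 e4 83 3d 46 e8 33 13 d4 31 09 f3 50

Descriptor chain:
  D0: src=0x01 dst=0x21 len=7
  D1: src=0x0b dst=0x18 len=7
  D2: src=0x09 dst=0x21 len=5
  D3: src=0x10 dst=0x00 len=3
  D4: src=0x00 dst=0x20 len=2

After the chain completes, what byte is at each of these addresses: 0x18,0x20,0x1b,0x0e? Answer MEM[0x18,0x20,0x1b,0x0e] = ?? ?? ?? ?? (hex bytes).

MEM[0x18,0x20,0x1b,0x0e] = f5 67 be be

  after D0: wrote 7B at 0x21 = b867db8070b320
  after D1: wrote 7B at 0x18 = f594adbe6467a2
  after D2: wrote 5B at 0x21 = dd74f594ad
  after D3: wrote 3B at 0x00 = 67a254
  after D4: wrote 2B at 0x20 = 67a2
query mem[0x18]=0xf5, mem[0x20]=0x67, mem[0x1b]=0xbe, mem[0x0e]=0xbe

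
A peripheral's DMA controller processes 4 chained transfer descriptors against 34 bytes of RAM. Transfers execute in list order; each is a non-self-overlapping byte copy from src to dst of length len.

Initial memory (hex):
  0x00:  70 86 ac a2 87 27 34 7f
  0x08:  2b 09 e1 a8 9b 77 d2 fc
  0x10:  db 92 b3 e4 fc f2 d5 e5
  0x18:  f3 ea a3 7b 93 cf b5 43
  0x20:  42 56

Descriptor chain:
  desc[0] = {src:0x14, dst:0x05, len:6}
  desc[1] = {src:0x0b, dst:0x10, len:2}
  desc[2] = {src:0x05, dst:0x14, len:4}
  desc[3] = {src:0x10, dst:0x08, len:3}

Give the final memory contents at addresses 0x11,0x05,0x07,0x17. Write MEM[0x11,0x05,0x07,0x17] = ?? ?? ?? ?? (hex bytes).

D0: mem[0x05..0x0a] <- [fc f2 d5 e5 f3 ea]
D1: mem[0x10..0x11] <- [a8 9b]
D2: mem[0x14..0x17] <- [fc f2 d5 e5]
D3: mem[0x08..0x0a] <- [a8 9b b3]
query mem[0x11]=0x9b, mem[0x05]=0xfc, mem[0x07]=0xd5, mem[0x17]=0xe5

MEM[0x11,0x05,0x07,0x17] = 9b fc d5 e5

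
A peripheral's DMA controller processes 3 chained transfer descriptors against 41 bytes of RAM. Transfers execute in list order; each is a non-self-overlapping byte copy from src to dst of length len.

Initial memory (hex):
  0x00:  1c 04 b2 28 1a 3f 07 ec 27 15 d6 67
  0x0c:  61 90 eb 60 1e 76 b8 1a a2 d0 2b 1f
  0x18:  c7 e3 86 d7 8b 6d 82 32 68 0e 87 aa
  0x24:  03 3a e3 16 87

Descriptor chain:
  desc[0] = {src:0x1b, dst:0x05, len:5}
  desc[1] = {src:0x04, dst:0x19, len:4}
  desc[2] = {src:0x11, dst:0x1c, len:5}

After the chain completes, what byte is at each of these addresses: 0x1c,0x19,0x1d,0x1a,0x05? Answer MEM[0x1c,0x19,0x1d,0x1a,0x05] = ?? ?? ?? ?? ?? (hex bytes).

#0 dst[0x05+5] := {0xd7,0x8b,0x6d,0x82,0x32}
#1 dst[0x19+4] := {0x1a,0xd7,0x8b,0x6d}
#2 dst[0x1c+5] := {0x76,0xb8,0x1a,0xa2,0xd0}
query mem[0x1c]=0x76, mem[0x19]=0x1a, mem[0x1d]=0xb8, mem[0x1a]=0xd7, mem[0x05]=0xd7

MEM[0x1c,0x19,0x1d,0x1a,0x05] = 76 1a b8 d7 d7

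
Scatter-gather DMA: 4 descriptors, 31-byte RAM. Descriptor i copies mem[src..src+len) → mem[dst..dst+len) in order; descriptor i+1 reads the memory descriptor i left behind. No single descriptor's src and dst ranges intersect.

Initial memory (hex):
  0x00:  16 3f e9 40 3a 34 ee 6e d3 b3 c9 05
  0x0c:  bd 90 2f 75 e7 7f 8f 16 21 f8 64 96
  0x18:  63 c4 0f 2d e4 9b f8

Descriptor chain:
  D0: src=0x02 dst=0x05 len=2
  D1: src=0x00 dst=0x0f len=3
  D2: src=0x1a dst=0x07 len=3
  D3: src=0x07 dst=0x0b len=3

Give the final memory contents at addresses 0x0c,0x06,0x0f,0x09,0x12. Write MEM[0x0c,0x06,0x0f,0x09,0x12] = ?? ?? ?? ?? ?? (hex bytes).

#0 dst[0x05+2] := {0xe9,0x40}
#1 dst[0x0f+3] := {0x16,0x3f,0xe9}
#2 dst[0x07+3] := {0x0f,0x2d,0xe4}
#3 dst[0x0b+3] := {0x0f,0x2d,0xe4}
query mem[0x0c]=0x2d, mem[0x06]=0x40, mem[0x0f]=0x16, mem[0x09]=0xe4, mem[0x12]=0x8f

MEM[0x0c,0x06,0x0f,0x09,0x12] = 2d 40 16 e4 8f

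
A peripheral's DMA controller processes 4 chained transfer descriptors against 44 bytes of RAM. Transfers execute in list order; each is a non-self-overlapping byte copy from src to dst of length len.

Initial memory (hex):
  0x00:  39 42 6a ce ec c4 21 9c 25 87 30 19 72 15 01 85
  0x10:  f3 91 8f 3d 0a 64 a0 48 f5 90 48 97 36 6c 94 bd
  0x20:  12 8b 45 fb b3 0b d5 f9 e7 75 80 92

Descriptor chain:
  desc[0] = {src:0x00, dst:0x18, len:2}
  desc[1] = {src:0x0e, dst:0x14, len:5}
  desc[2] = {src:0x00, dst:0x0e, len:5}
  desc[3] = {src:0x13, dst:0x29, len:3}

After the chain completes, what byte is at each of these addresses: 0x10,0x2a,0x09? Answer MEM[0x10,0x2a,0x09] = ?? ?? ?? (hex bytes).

MEM[0x10,0x2a,0x09] = 6a 01 87

  after D0: wrote 2B at 0x18 = 3942
  after D1: wrote 5B at 0x14 = 0185f3918f
  after D2: wrote 5B at 0x0e = 39426aceec
  after D3: wrote 3B at 0x29 = 3d0185
query mem[0x10]=0x6a, mem[0x2a]=0x01, mem[0x09]=0x87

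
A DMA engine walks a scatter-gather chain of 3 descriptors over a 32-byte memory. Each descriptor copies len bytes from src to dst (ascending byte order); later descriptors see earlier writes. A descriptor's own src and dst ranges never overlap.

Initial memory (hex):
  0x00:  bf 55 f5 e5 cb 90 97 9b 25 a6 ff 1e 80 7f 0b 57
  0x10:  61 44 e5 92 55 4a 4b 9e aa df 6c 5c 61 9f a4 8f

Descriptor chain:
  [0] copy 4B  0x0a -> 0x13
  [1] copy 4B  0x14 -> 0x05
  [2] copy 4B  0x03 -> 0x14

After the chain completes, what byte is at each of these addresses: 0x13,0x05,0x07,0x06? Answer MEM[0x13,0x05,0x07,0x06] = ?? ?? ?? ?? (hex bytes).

MEM[0x13,0x05,0x07,0x06] = ff 1e 7f 80

#0 dst[0x13+4] := {0xff,0x1e,0x80,0x7f}
#1 dst[0x05+4] := {0x1e,0x80,0x7f,0x9e}
#2 dst[0x14+4] := {0xe5,0xcb,0x1e,0x80}
query mem[0x13]=0xff, mem[0x05]=0x1e, mem[0x07]=0x7f, mem[0x06]=0x80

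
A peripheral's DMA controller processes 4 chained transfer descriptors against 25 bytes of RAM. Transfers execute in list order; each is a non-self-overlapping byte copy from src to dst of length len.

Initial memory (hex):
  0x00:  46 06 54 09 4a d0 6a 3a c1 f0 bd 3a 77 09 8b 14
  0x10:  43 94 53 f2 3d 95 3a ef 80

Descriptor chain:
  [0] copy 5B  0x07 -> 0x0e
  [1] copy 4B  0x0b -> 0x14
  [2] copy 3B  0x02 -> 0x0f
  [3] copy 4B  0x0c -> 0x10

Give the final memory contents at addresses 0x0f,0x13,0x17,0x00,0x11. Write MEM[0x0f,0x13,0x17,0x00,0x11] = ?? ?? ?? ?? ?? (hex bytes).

MEM[0x0f,0x13,0x17,0x00,0x11] = 54 54 3a 46 09

D0: mem[0x0e..0x12] <- [3a c1 f0 bd 3a]
D1: mem[0x14..0x17] <- [3a 77 09 3a]
D2: mem[0x0f..0x11] <- [54 09 4a]
D3: mem[0x10..0x13] <- [77 09 3a 54]
query mem[0x0f]=0x54, mem[0x13]=0x54, mem[0x17]=0x3a, mem[0x00]=0x46, mem[0x11]=0x09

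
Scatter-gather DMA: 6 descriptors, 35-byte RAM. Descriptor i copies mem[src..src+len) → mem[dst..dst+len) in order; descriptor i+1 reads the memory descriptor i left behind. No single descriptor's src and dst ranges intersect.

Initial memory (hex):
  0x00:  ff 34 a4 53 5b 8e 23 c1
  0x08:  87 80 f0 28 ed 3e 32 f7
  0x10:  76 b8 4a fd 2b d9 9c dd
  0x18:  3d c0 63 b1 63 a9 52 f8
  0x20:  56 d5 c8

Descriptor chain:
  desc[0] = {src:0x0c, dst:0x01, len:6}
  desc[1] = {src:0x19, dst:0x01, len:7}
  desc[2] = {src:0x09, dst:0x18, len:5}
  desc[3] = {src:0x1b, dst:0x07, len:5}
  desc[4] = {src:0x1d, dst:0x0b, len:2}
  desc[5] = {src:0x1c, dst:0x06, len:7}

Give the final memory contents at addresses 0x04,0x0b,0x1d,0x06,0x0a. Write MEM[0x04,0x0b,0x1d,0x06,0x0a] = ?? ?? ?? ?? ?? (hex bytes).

MEM[0x04,0x0b,0x1d,0x06,0x0a] = 63 d5 a9 3e 56

D0: mem[0x01..0x06] <- [ed 3e 32 f7 76 b8]
D1: mem[0x01..0x07] <- [c0 63 b1 63 a9 52 f8]
D2: mem[0x18..0x1c] <- [80 f0 28 ed 3e]
D3: mem[0x07..0x0b] <- [ed 3e a9 52 f8]
D4: mem[0x0b..0x0c] <- [a9 52]
D5: mem[0x06..0x0c] <- [3e a9 52 f8 56 d5 c8]
query mem[0x04]=0x63, mem[0x0b]=0xd5, mem[0x1d]=0xa9, mem[0x06]=0x3e, mem[0x0a]=0x56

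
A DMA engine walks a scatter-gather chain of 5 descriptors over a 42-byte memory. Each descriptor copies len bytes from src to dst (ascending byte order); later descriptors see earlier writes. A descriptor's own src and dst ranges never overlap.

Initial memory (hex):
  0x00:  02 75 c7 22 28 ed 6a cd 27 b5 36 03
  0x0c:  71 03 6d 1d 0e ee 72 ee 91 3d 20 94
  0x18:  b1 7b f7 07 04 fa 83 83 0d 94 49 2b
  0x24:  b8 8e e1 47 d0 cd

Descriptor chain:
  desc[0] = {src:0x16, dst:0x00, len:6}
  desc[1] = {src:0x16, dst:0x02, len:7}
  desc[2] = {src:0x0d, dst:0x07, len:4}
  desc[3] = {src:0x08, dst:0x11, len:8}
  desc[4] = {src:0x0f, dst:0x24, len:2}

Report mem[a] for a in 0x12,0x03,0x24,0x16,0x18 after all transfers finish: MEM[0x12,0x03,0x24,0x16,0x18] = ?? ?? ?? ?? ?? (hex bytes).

[0] 0x16->0x00 len=6 : 20 94 b1 7b f7 07
[1] 0x16->0x02 len=7 : 20 94 b1 7b f7 07 04
[2] 0x0d->0x07 len=4 : 03 6d 1d 0e
[3] 0x08->0x11 len=8 : 6d 1d 0e 03 71 03 6d 1d
[4] 0x0f->0x24 len=2 : 1d 0e
query mem[0x12]=0x1d, mem[0x03]=0x94, mem[0x24]=0x1d, mem[0x16]=0x03, mem[0x18]=0x1d

MEM[0x12,0x03,0x24,0x16,0x18] = 1d 94 1d 03 1d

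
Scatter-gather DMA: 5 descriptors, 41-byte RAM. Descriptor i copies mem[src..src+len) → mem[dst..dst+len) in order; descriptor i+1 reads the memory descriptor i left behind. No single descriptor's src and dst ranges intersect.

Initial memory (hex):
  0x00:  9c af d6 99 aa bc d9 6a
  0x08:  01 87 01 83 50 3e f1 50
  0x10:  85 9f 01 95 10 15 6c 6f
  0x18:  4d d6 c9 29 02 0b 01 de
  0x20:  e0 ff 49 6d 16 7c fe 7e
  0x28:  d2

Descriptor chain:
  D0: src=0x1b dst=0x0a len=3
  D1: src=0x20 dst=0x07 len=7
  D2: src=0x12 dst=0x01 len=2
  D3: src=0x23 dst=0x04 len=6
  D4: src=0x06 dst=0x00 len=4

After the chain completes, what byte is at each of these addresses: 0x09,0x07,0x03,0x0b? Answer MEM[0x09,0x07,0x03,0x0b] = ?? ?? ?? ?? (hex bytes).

[0] 0x1b->0x0a len=3 : 29 02 0b
[1] 0x20->0x07 len=7 : e0 ff 49 6d 16 7c fe
[2] 0x12->0x01 len=2 : 01 95
[3] 0x23->0x04 len=6 : 6d 16 7c fe 7e d2
[4] 0x06->0x00 len=4 : 7c fe 7e d2
query mem[0x09]=0xd2, mem[0x07]=0xfe, mem[0x03]=0xd2, mem[0x0b]=0x16

MEM[0x09,0x07,0x03,0x0b] = d2 fe d2 16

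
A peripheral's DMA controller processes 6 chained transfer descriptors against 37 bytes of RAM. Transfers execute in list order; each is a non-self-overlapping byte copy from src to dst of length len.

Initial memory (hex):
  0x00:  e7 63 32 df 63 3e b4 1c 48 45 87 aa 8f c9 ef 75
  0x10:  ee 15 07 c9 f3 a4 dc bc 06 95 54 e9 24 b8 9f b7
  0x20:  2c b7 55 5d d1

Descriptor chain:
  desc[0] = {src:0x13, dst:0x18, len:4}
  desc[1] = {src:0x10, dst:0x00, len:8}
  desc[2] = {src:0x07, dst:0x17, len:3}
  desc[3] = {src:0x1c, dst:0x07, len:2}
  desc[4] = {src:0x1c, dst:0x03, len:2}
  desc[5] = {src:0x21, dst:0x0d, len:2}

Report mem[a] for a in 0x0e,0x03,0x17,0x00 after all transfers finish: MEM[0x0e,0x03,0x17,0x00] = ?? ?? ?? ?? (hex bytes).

#0 dst[0x18+4] := {0xc9,0xf3,0xa4,0xdc}
#1 dst[0x00+8] := {0xee,0x15,0x07,0xc9,0xf3,0xa4,0xdc,0xbc}
#2 dst[0x17+3] := {0xbc,0x48,0x45}
#3 dst[0x07+2] := {0x24,0xb8}
#4 dst[0x03+2] := {0x24,0xb8}
#5 dst[0x0d+2] := {0xb7,0x55}
query mem[0x0e]=0x55, mem[0x03]=0x24, mem[0x17]=0xbc, mem[0x00]=0xee

MEM[0x0e,0x03,0x17,0x00] = 55 24 bc ee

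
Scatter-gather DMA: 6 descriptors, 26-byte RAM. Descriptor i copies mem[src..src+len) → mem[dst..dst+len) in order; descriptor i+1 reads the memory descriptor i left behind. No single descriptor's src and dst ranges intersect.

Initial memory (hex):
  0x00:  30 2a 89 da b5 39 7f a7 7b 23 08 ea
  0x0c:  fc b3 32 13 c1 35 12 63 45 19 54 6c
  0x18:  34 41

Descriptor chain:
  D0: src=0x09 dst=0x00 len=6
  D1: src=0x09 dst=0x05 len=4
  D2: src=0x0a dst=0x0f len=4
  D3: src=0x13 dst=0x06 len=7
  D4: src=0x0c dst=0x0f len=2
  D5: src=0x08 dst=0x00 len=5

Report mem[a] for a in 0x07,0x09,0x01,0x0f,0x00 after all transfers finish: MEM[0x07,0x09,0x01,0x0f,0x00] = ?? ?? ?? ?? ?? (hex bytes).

MEM[0x07,0x09,0x01,0x0f,0x00] = 45 54 54 41 19

[0] 0x09->0x00 len=6 : 23 08 ea fc b3 32
[1] 0x09->0x05 len=4 : 23 08 ea fc
[2] 0x0a->0x0f len=4 : 08 ea fc b3
[3] 0x13->0x06 len=7 : 63 45 19 54 6c 34 41
[4] 0x0c->0x0f len=2 : 41 b3
[5] 0x08->0x00 len=5 : 19 54 6c 34 41
query mem[0x07]=0x45, mem[0x09]=0x54, mem[0x01]=0x54, mem[0x0f]=0x41, mem[0x00]=0x19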